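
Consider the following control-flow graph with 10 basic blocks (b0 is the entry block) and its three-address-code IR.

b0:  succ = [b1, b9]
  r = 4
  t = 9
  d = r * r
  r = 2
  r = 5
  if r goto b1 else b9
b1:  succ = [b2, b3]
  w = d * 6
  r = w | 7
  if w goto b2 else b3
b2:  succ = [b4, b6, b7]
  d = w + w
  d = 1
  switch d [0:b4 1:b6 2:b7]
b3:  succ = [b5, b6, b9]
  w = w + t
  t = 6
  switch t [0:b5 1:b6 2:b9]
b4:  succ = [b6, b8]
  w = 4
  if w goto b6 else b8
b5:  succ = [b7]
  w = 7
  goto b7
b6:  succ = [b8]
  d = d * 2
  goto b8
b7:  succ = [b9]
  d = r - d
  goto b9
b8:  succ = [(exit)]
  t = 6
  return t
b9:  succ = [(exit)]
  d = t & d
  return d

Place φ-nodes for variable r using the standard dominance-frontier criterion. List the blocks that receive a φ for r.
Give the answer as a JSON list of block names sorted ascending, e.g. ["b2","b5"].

Answer: ["b9"]

Working:
idom tree: b1←b0 b2←b1 b3←b1 b4←b2 b5←b3 b6←b1 b7←b1 b8←b1 b9←b0
Dom at joins:
  b6: preds {b2,b3,b4}: {b0,b1,b2} ∩ {b0,b1,b3} ∩ {b0,b1,b2,b4} = {b0,b1}; idom=b1
  b7: preds {b2,b5}: {b0,b1,b2} ∩ {b0,b1,b3,b5} = {b0,b1}; idom=b1
  b8: preds {b4,b6}: {b0,b1,b2,b4} ∩ {b0,b1,b6} = {b0,b1}; idom=b1
  b9: preds {b0,b3,b7}: {b0} ∩ {b0,b1,b3} ∩ {b0,b1,b7} = {b0}; idom=b0

DF walk-up:
  join b6 pred b2: b2 stop@b1
  join b6 pred b3: b3 stop@b1
  join b6 pred b4: b4→b2 stop@b1
  join b7 pred b2: b2 stop@b1
  join b7 pred b5: b5→b3 stop@b1
  join b8 pred b4: b4→b2 stop@b1
  join b8 pred b6: b6 stop@b1
  join b9 pred b0: · stop@b0
  join b9 pred b3: b3→b1 stop@b0
  join b9 pred b7: b7→b1 stop@b0
  b0: DF=∅
  b1: DF={b9}
  b2: DF={b6,b7,b8}
  b3: DF={b6,b7,b9}
  b4: DF={b6,b8}
  b5: DF={b7}
  b6: DF={b8}
  b7: DF={b9}
  b8: DF=∅
  b9: DF=∅

φ for r: defs {b0,b1}
  DF⁺ = {b9}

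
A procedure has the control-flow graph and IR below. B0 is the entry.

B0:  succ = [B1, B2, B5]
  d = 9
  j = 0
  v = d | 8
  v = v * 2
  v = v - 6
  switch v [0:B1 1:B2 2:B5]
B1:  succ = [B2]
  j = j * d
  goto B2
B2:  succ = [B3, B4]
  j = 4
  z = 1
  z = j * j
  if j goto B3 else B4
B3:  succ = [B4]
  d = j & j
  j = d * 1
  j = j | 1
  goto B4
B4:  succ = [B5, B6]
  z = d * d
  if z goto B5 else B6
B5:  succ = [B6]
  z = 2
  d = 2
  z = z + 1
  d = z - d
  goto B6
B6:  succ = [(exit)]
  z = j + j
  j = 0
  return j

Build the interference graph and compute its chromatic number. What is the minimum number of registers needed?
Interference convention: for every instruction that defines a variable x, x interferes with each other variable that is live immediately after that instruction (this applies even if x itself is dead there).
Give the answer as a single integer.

Answer: 3

Working:
Per-block:
  B0: def={d,j,v} ue=∅
  B1: def={j} ue={d,j}
  B2: def={j,z} ue=∅
  B3: def={d,j} ue={j}
  B4: def={z} ue={d}
  B5: def={d,z} ue=∅
  B6: def={j,z} ue={j}

Liveness:
  live B0: ∅→{d,j}
  live B1: {d,j}→{d}
  live B2: {d}→{d,j}
  live B3: {j}→{d,j}
  live B4: {d,j}→{j}
  live B5: {j}→{j}
  live B6: {j}→∅

Interfere edges:
  d↔{j,v,z}
  j↔{d,v,z}
  v↔{d,j}
  z↔{d,j}

Chromatic number:
  lower bound: {d,j,v} mutually conflict ⇒ χ ≥ 3
  3-colouring: c0={d}  c1={j}  c2={v,z}
  χ = 3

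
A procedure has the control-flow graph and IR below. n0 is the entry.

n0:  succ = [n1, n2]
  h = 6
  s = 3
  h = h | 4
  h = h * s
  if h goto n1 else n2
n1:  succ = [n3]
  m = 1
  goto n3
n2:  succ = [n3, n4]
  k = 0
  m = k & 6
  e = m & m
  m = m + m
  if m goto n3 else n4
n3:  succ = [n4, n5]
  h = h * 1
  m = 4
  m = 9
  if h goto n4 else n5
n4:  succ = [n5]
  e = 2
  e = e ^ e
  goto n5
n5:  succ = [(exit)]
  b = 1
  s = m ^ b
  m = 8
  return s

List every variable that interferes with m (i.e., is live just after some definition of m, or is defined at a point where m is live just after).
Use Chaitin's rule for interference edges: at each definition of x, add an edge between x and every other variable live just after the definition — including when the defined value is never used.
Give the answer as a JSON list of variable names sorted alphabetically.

Answer: ["b", "e", "h", "s"]

Derivation:
def/use:
  n0: {h,s} / ∅
  n1: {m} / ∅
  n2: {e,k,m} / ∅
  n3: {h,m} / {h}
  n4: {e} / ∅
  n5: {b,m,s} / {m}

Backward fixpoint:
  live n0: ∅→{h}
  live n1: {h}→{h}
  live n2: {h}→{h,m}
  live n3: {h}→{m}
  live n4: {m}→{m}
  live n5: {m}→∅

Interference:
  b↔{m}
  e↔{h,m}
  h↔{e,k,m,s}
  k↔{h}
  m↔{b,e,h,s}
  s↔{h,m}

N(m) = ["b", "e", "h", "s"]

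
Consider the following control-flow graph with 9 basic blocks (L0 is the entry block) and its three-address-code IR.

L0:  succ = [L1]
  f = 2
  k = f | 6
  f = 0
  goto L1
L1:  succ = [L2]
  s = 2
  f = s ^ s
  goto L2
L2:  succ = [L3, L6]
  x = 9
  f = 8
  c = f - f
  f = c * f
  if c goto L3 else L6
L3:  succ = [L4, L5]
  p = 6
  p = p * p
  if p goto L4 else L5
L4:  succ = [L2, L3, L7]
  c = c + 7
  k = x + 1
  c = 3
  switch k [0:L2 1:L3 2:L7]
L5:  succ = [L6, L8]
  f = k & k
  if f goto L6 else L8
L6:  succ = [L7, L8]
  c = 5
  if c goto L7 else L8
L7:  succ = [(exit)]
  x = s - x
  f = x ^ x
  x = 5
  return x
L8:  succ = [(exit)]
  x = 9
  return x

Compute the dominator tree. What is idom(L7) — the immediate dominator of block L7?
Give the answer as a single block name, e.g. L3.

Answer: L2

Derivation:
idom tree: L1←L0 L2←L1 L3←L2 L4←L3 L5←L3 L6←L2 L7←L2 L8←L2
Join-block Dom:
  L2: preds {L1,L4}: {L0,L1} ∩ {L0,L1,L2,L3,L4} = {L0,L1}; idom=L1
  L3: preds {L2,L4}: {L0,L1,L2} ∩ {L0,L1,L2,L3,L4} = {L0,L1,L2}; idom=L2
  L6: preds {L2,L5}: {L0,L1,L2} ∩ {L0,L1,L2,L3,L5} = {L0,L1,L2}; idom=L2
  L7: preds {L4,L6}: {L0,L1,L2,L3,L4} ∩ {L0,L1,L2,L6} = {L0,L1,L2}; idom=L2
  L8: preds {L5,L6}: {L0,L1,L2,L3,L5} ∩ {L0,L1,L2,L6} = {L0,L1,L2}; idom=L2

idom(L7) = L2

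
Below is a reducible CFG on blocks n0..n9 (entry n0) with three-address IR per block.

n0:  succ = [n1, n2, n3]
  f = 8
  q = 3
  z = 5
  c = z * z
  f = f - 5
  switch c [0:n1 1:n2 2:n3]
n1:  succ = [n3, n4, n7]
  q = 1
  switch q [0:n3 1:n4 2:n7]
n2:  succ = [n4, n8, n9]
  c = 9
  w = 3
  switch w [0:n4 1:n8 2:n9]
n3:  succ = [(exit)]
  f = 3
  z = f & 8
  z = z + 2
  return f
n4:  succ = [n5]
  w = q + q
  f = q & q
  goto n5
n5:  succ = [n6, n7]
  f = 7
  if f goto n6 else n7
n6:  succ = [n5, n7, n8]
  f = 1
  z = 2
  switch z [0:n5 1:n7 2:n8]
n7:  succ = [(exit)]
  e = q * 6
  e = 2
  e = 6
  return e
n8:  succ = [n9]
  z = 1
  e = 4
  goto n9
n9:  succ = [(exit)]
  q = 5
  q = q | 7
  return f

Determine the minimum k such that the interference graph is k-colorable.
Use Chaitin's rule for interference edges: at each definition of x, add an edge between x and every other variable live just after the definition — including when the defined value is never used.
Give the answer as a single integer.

Answer: 3

Analysis:
Block summaries:
  n0 def {c,f,q,z} use ∅
  n1 def {q} use ∅
  n2 def {c,w} use ∅
  n3 def {f,z} use ∅
  n4 def {f,w} use {q}
  n5 def {f} use ∅
  n6 def {f,z} use ∅
  n7 def {e} use {q}
  n8 def {e,z} use ∅
  n9 def {q} use {f}

Backward fixpoint:
  n0: in=∅ out={f,q}
  n1: in=∅ out={q}
  n2: in={f,q} out={f,q}
  n3: in=∅ out=∅
  n4: in={q} out={q}
  n5: in={q} out={q}
  n6: in={q} out={f,q}
  n7: in={q} out=∅
  n8: in={f} out={f}
  n9: in={f} out=∅

Interference:
  c↔{f,q}
  e↔{f}
  f↔{c,e,q,w,z}
  q↔{c,f,w,z}
  w↔{f,q}
  z↔{f,q}

Chromatic number:
  clique {c,f,q} ⇒ need ≥ 3
  3-colouring: R0={f}  R1={e,q}  R2={c,w,z}
  χ = 3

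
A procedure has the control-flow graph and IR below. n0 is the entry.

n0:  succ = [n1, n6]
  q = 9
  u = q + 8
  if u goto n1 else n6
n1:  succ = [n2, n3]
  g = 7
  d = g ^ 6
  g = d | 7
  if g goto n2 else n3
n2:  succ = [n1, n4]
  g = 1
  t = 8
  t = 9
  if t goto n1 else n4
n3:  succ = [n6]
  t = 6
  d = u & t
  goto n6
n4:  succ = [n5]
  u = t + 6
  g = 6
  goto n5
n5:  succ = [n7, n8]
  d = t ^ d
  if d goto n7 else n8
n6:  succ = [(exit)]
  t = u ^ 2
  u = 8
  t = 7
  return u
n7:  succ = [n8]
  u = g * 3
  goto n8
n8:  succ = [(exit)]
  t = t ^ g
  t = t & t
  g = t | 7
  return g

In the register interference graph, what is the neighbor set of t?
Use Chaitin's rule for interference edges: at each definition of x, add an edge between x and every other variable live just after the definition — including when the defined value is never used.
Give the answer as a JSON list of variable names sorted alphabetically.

Per-block:
  n0 def {q,u} use ∅
  n1 def {d,g} use ∅
  n2 def {g,t} use ∅
  n3 def {d,t} use {u}
  n4 def {g,u} use {t}
  n5 def {d} use {d,t}
  n6 def {t,u} use {u}
  n7 def {u} use {g}
  n8 def {g,t} use {g,t}

Live sets:
  live n0: ∅→{u}
  live n1: {u}→{d,u}
  live n2: {d,u}→{d,t,u}
  live n3: {u}→{u}
  live n4: {d,t}→{d,g,t}
  live n5: {d,g,t}→{g,t}
  live n6: {u}→∅
  live n7: {g,t}→{g,t}
  live n8: {g,t}→∅

Interfere edges:
  d — {g,t,u}
  g — {d,t,u}
  q — ∅
  t — {d,g,u}
  u — {d,g,t}

N(t) = ["d", "g", "u"]

Answer: ["d", "g", "u"]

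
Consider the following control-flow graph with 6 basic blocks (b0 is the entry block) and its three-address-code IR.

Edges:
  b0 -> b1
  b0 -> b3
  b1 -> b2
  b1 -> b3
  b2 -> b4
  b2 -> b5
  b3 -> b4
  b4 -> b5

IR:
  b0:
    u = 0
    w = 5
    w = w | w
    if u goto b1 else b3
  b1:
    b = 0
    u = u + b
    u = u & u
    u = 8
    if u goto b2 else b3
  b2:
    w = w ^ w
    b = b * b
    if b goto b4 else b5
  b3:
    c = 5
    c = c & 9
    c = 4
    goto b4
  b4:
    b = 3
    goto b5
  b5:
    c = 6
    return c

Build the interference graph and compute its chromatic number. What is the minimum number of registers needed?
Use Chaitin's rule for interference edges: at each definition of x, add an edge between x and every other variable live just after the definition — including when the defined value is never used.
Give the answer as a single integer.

Per-block:
  b0 def {u,w} use ∅
  b1 def {b,u} use {u}
  b2 def {b,w} use {b,w}
  b3 def {c} use ∅
  b4 def {b} use ∅
  b5 def {c} use ∅

Live sets:
  b0: in=∅ out={u,w}
  b1: in={u,w} out={b,w}
  b2: in={b,w} out=∅
  b3: in=∅ out=∅
  b4: in=∅ out=∅
  b5: in=∅ out=∅

Interfere edges:
  b — {u,w}
  c — ∅
  u — {b,w}
  w — {b,u}

Colouring:
  {b,u,w} pairwise interfere (3-clique) ⇒ χ ≥ 3
  assign b→r0 c→r0 u→r1 w→r2 — no edge inside a register ⇒ χ ≤ 3
  χ = 3

Answer: 3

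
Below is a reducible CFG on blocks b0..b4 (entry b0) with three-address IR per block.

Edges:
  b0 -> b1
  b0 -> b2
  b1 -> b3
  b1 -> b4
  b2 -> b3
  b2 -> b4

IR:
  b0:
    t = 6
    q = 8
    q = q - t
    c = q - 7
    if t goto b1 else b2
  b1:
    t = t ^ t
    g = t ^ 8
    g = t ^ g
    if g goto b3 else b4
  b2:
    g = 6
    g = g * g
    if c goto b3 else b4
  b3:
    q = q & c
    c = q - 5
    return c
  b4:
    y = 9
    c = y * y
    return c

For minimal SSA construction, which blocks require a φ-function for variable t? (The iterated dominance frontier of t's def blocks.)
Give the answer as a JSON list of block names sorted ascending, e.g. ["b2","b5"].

Answer: ["b3", "b4"]

Derivation:
idom tree: b1←b0 b2←b0 b3←b0 b4←b0
Join-block Dom:
  b3: preds {b1,b2}: {b0,b1} ∩ {b0,b2} = {b0}; idom=b0
  b4: preds {b1,b2}: {b0,b1} ∩ {b0,b2} = {b0}; idom=b0

DF derivation:
  b3←b1: walk b1 to b0
  b3←b2: walk b2 to b0
  b4←b1: walk b1 to b0
  b4←b2: walk b2 to b0
  b0: DF=∅
  b1: DF={b3,b4}
  b2: DF={b3,b4}
  b3: DF=∅
  b4: DF=∅

φ for t: defs {b0,b1}
  DF⁺ = {b3,b4}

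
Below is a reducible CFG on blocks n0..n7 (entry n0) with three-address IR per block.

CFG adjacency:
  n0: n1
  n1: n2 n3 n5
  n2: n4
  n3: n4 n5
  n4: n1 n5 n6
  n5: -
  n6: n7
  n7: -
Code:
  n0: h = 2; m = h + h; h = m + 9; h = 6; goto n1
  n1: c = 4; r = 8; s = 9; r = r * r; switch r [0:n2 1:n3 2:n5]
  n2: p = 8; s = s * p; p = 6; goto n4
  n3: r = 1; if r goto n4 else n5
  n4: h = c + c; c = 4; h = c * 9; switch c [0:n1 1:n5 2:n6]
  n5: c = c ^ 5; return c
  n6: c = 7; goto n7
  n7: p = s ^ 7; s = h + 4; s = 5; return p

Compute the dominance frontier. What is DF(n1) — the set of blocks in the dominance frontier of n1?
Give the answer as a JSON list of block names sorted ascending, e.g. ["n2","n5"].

idom tree: n1←n0 n2←n1 n3←n1 n4←n1 n5←n1 n6←n4 n7←n6
Dom at joins:
  n1: preds {n0,n4}: {n0} ∩ {n0,n1,n4} = {n0}; idom=n0
  n4: preds {n2,n3}: {n0,n1,n2} ∩ {n0,n1,n3} = {n0,n1}; idom=n1
  n5: preds {n1,n3,n4}: {n0,n1} ∩ {n0,n1,n3} ∩ {n0,n1,n4} = {n0,n1}; idom=n1

DF derivation:
  n1←n0: walk · to n0
  n1←n4: walk n4→n1 to n0
  n4←n2: walk n2 to n1
  n4←n3: walk n3 to n1
  n5←n1: walk · to n1
  n5←n3: walk n3 to n1
  n5←n4: walk n4 to n1
  DF(n0)=∅
  DF(n1)={n1}
  DF(n2)={n4}
  DF(n3)={n4,n5}
  DF(n4)={n1,n5}
  DF(n5)=∅
  DF(n6)=∅
  DF(n7)=∅

DF(n1) = ["n1"]

Answer: ["n1"]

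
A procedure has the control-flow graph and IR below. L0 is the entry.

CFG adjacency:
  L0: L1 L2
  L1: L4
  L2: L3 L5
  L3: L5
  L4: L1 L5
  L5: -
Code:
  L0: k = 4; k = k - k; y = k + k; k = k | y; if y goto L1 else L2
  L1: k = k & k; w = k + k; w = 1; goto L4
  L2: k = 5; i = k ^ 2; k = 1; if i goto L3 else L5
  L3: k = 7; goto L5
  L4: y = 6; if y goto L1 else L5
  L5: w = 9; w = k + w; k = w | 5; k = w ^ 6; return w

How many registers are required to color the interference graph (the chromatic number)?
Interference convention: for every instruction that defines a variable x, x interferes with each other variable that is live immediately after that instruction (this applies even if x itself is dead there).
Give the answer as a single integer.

Answer: 2

Analysis:
Per-block:
  L0: def={k,y} ue=∅
  L1: def={k,w} ue={k}
  L2: def={i,k} ue=∅
  L3: def={k} ue=∅
  L4: def={y} ue=∅
  L5: def={k,w} ue={k}

Backward fixpoint:
  L0 li=∅ lo={k}
  L1 li={k} lo={k}
  L2 li=∅ lo={k}
  L3 li=∅ lo={k}
  L4 li={k} lo={k}
  L5 li={k} lo=∅

Interference:
  i↔{k}
  k↔{i,w,y}
  w↔{k}
  y↔{k}

Chromatic number:
  clique {i,k} ⇒ need ≥ 2
  2-colouring: R0={k}  R1={i,w,y}
  χ = 2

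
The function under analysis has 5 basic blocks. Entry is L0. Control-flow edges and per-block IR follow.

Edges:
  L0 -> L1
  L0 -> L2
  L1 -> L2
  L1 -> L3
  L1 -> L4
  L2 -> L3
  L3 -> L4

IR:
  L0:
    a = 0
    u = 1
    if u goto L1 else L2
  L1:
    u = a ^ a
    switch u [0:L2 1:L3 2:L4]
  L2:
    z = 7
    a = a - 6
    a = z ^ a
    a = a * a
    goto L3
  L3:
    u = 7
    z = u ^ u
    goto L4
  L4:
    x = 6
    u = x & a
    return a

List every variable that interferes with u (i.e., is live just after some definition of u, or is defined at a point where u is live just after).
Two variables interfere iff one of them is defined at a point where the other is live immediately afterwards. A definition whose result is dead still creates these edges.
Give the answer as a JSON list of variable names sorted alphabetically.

Answer: ["a"]

Analysis:
Block summaries:
  L0: def={a,u} ue=∅
  L1: def={u} ue={a}
  L2: def={a,z} ue={a}
  L3: def={u,z} ue=∅
  L4: def={u,x} ue={a}

Liveness:
  L0: in=∅ out={a}
  L1: in={a} out={a}
  L2: in={a} out={a}
  L3: in={a} out={a}
  L4: in={a} out=∅

Interference:
  a↔{u,x,z}
  u↔{a}
  x↔{a}
  z↔{a}

N(u) = ["a"]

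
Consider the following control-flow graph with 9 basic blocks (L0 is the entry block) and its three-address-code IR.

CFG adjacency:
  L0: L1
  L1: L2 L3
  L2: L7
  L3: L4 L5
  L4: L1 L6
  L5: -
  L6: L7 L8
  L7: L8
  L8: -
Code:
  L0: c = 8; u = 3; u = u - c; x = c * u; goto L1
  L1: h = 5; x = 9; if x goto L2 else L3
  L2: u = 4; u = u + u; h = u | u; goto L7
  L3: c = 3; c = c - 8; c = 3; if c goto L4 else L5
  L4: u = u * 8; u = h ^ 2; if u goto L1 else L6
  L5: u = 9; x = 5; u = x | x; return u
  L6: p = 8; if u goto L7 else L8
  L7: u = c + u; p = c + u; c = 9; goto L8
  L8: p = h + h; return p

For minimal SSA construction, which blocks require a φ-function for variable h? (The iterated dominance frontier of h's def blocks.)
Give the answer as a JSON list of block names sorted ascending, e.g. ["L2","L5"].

Answer: ["L1", "L7", "L8"]

Analysis:
idom tree: L1←L0 L2←L1 L3←L1 L4←L3 L5←L3 L6←L4 L7←L1 L8←L1
Join-block Dom:
  L1: preds {L0,L4}: {L0} ∩ {L0,L1,L3,L4} = {L0}; idom=L0
  L7: preds {L2,L6}: {L0,L1,L2} ∩ {L0,L1,L3,L4,L6} = {L0,L1}; idom=L1
  L8: preds {L6,L7}: {L0,L1,L3,L4,L6} ∩ {L0,L1,L7} = {L0,L1}; idom=L1

Frontier:
  L1←L0: walk · to L0
  L1←L4: walk L4→L3→L1 to L0
  L7←L2: walk L2 to L1
  L7←L6: walk L6→L4→L3 to L1
  L8←L6: walk L6→L4→L3 to L1
  L8←L7: walk L7 to L1
  DF(L0)=∅
  DF(L1)={L1}
  DF(L2)={L7}
  DF(L3)={L1,L7,L8}
  DF(L4)={L1,L7,L8}
  DF(L5)=∅
  DF(L6)={L7,L8}
  DF(L7)={L8}
  DF(L8)=∅

φ for h: defs {L1,L2}
  DF⁺ = {L1,L7,L8}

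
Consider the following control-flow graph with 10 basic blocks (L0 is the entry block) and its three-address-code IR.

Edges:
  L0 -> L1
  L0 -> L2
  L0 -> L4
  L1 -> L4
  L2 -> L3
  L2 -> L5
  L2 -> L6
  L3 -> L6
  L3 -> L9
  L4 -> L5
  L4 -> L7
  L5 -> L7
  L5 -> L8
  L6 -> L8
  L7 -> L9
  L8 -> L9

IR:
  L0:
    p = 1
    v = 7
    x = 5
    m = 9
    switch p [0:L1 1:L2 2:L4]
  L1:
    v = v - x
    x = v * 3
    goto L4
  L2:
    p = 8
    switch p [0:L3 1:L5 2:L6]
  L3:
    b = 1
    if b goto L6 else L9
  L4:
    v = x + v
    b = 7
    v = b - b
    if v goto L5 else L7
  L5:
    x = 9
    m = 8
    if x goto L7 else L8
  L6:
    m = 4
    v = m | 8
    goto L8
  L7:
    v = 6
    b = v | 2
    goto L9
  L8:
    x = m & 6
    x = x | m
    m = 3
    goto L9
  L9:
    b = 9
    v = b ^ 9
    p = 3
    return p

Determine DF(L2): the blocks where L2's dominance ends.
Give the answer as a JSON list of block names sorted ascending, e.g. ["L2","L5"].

idom tree: L1←L0 L2←L0 L3←L2 L4←L0 L5←L0 L6←L2 L7←L0 L8←L0 L9←L0
Join-block Dom:
  L4: preds {L0,L1}: {L0} ∩ {L0,L1} = {L0}; idom=L0
  L5: preds {L2,L4}: {L0,L2} ∩ {L0,L4} = {L0}; idom=L0
  L6: preds {L2,L3}: {L0,L2} ∩ {L0,L2,L3} = {L0,L2}; idom=L2
  L7: preds {L4,L5}: {L0,L4} ∩ {L0,L5} = {L0}; idom=L0
  L8: preds {L5,L6}: {L0,L5} ∩ {L0,L2,L6} = {L0}; idom=L0
  L9: preds {L3,L7,L8}: {L0,L2,L3} ∩ {L0,L7} ∩ {L0,L8} = {L0}; idom=L0

DF derivation:
  L4←L0: walk · to L0
  L4←L1: walk L1 to L0
  L5←L2: walk L2 to L0
  L5←L4: walk L4 to L0
  L6←L2: walk · to L2
  L6←L3: walk L3 to L2
  L7←L4: walk L4 to L0
  L7←L5: walk L5 to L0
  L8←L5: walk L5 to L0
  L8←L6: walk L6→L2 to L0
  L9←L3: walk L3→L2 to L0
  L9←L7: walk L7 to L0
  L9←L8: walk L8 to L0
  L0: DF=∅
  L1: DF={L4}
  L2: DF={L5,L8,L9}
  L3: DF={L6,L9}
  L4: DF={L5,L7}
  L5: DF={L7,L8}
  L6: DF={L8}
  L7: DF={L9}
  L8: DF={L9}
  L9: DF=∅

DF(L2) = ["L5", "L8", "L9"]

Answer: ["L5", "L8", "L9"]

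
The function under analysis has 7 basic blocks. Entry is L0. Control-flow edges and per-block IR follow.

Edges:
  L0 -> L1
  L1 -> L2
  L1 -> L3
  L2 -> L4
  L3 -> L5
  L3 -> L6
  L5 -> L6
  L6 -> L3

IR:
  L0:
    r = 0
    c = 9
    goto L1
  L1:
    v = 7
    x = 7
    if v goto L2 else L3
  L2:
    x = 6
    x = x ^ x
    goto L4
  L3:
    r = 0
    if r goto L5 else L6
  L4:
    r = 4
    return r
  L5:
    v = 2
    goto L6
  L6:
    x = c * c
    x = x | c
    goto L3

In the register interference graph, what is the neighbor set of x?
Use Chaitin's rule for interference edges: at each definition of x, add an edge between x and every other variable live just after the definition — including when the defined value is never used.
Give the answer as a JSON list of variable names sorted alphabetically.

Block summaries:
  L0 def {c,r} use ∅
  L1 def {v,x} use ∅
  L2 def {x} use ∅
  L3 def {r} use ∅
  L4 def {r} use ∅
  L5 def {v} use ∅
  L6 def {x} use {c}

Backward fixpoint:
  live L0: ∅→{c}
  live L1: {c}→{c}
  live L2: ∅→∅
  live L3: {c}→{c}
  live L4: ∅→∅
  live L5: {c}→{c}
  live L6: {c}→{c}

Interfere edges:
  c↔{r,v,x}
  r↔{c}
  v↔{c,x}
  x↔{c,v}

N(x) = ["c", "v"]

Answer: ["c", "v"]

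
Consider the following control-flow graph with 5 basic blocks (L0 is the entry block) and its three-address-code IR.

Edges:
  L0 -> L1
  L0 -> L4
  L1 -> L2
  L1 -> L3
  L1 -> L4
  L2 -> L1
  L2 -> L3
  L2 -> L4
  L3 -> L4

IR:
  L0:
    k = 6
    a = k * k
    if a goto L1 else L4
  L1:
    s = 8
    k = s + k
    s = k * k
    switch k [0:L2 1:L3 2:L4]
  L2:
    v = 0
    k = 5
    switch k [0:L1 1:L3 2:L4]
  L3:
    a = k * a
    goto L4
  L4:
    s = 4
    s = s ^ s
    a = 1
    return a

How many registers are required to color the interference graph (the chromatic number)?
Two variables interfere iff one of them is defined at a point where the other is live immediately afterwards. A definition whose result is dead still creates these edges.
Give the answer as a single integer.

Per-block:
  L0: def={a,k} ue=∅
  L1: def={k,s} ue={k}
  L2: def={k,v} ue=∅
  L3: def={a} ue={a,k}
  L4: def={a,s} ue=∅

Liveness:
  L0 li=∅ lo={a,k}
  L1 li={a,k} lo={a,k}
  L2 li={a} lo={a,k}
  L3 li={a,k} lo=∅
  L4 li=∅ lo=∅

Interference:
  a: {k,s,v}
  k: {a,s}
  s: {a,k}
  v: {a}

Colouring:
  {a,k,s} pairwise interfere (3-clique) ⇒ χ ≥ 3
  3-colouring: c0={a}  c1={k,v}  c2={s}
  χ = 3

Answer: 3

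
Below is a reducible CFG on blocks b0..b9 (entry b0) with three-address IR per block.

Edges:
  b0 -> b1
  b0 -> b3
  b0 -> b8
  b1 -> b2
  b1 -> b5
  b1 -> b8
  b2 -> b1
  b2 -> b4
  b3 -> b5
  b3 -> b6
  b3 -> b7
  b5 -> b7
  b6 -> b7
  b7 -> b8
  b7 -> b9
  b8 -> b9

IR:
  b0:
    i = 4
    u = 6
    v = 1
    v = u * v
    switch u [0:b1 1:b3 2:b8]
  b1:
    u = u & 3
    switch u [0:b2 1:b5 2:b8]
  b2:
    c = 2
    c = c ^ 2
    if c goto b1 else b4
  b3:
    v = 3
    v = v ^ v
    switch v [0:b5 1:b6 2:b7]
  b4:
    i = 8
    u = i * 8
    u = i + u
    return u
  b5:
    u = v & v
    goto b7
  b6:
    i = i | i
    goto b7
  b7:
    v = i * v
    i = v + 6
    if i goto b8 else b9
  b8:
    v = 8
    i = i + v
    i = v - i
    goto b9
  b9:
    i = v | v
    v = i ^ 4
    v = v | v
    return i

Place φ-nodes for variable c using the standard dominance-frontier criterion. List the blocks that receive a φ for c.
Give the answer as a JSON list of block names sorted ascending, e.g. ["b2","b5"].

idom tree: b1←b0 b2←b1 b3←b0 b4←b2 b5←b0 b6←b3 b7←b0 b8←b0 b9←b0
Dom at joins:
  b1: preds {b0,b2}: {b0} ∩ {b0,b1,b2} = {b0}; idom=b0
  b5: preds {b1,b3}: {b0,b1} ∩ {b0,b3} = {b0}; idom=b0
  b7: preds {b3,b5,b6}: {b0,b3} ∩ {b0,b5} ∩ {b0,b3,b6} = {b0}; idom=b0
  b8: preds {b0,b1,b7}: {b0} ∩ {b0,b1} ∩ {b0,b7} = {b0}; idom=b0
  b9: preds {b7,b8}: {b0,b7} ∩ {b0,b8} = {b0}; idom=b0

DF derivation:
  b1←b0: walk · to b0
  b1←b2: walk b2→b1 to b0
  b5←b1: walk b1 to b0
  b5←b3: walk b3 to b0
  b7←b3: walk b3 to b0
  b7←b5: walk b5 to b0
  b7←b6: walk b6→b3 to b0
  b8←b0: walk · to b0
  b8←b1: walk b1 to b0
  b8←b7: walk b7 to b0
  b9←b7: walk b7 to b0
  b9←b8: walk b8 to b0
  DF(b0)=∅
  DF(b1)={b1,b5,b8}
  DF(b2)={b1}
  DF(b3)={b5,b7}
  DF(b4)=∅
  DF(b5)={b7}
  DF(b6)={b7}
  DF(b7)={b8,b9}
  DF(b8)={b9}
  DF(b9)=∅

φ for c: defs {b2}
  DF⁺ = {b1,b5,b7,b8,b9}

Answer: ["b1", "b5", "b7", "b8", "b9"]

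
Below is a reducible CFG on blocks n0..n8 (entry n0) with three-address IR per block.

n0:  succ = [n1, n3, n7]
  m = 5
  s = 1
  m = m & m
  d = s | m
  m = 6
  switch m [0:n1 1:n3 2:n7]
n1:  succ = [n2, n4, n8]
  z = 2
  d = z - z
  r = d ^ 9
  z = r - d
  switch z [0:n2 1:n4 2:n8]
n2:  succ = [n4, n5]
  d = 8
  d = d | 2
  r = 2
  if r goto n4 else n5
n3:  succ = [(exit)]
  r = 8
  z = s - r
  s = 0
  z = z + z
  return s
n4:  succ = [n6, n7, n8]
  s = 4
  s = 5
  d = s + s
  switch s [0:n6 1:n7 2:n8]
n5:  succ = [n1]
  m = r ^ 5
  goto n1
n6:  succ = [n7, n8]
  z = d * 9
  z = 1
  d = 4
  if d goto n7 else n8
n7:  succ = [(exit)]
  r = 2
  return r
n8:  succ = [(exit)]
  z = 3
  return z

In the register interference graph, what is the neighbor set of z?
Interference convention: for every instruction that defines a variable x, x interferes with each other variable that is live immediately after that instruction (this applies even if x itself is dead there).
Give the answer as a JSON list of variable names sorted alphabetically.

Answer: ["s"]

Derivation:
Per-block:
  n0: def={d,m,s} ue=∅
  n1: def={d,r,z} ue=∅
  n2: def={d,r} ue=∅
  n3: def={r,s,z} ue={s}
  n4: def={d,s} ue=∅
  n5: def={m} ue={r}
  n6: def={d,z} ue={d}
  n7: def={r} ue=∅
  n8: def={z} ue=∅

Backward fixpoint:
  n0: in=∅ out={s}
  n1: in=∅ out=∅
  n2: in=∅ out={r}
  n3: in={s} out=∅
  n4: in=∅ out={d}
  n5: in={r} out=∅
  n6: in={d} out=∅
  n7: in=∅ out=∅
  n8: in=∅ out=∅

Interference:
  d — {r,s}
  m — {s}
  r — {d,s}
  s — {d,m,r,z}
  z — {s}

N(z) = ["s"]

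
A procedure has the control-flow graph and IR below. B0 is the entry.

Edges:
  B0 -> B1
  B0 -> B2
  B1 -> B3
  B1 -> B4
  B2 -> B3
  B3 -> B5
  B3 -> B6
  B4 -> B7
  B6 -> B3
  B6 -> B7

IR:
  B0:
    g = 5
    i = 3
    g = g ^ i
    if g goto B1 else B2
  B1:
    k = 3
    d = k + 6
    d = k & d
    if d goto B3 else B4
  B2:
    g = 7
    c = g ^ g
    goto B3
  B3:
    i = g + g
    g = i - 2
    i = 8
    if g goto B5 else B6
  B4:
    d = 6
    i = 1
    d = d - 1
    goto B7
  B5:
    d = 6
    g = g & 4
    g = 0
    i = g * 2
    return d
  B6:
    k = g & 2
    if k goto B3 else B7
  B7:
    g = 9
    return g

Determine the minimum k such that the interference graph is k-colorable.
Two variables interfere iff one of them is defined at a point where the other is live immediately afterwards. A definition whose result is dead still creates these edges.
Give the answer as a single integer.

Answer: 3

Derivation:
Block summaries:
  B0: def={g,i} ue=∅
  B1: def={d,k} ue=∅
  B2: def={c,g} ue=∅
  B3: def={g,i} ue={g}
  B4: def={d,i} ue=∅
  B5: def={d,g,i} ue={g}
  B6: def={k} ue={g}
  B7: def={g} ue=∅

Backward fixpoint:
  B0 li=∅ lo={g}
  B1 li={g} lo={g}
  B2 li=∅ lo={g}
  B3 li={g} lo={g}
  B4 li=∅ lo=∅
  B5 li={g} lo=∅
  B6 li={g} lo={g}
  B7 li=∅ lo=∅

Interfere edges:
  c — {g}
  d — {g,i,k}
  g — {c,d,i,k}
  i — {d,g}
  k — {d,g}

Chromatic number:
  {d,g,i} pairwise interfere (3-clique) ⇒ χ ≥ 3
  3-colouring: r0={g}  r1={c,d}  r2={i,k}
  χ = 3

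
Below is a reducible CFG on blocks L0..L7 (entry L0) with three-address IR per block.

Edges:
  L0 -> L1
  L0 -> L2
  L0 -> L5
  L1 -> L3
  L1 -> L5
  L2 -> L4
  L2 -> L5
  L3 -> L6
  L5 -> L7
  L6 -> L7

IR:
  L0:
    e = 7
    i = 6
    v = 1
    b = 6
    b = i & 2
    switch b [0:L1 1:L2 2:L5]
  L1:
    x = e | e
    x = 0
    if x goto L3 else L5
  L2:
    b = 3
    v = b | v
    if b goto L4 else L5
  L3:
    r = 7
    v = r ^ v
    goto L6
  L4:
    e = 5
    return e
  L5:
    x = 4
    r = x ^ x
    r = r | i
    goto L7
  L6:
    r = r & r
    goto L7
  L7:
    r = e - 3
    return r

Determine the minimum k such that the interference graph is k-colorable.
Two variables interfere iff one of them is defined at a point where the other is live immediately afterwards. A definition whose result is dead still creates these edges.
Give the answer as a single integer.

Block summaries:
  L0: def={b,e,i,v} ue=∅
  L1: def={x} ue={e}
  L2: def={b,v} ue={v}
  L3: def={r,v} ue={v}
  L4: def={e} ue=∅
  L5: def={r,x} ue={i}
  L6: def={r} ue={r}
  L7: def={r} ue={e}

Liveness:
  L0 li=∅ lo={e,i,v}
  L1 li={e,i,v} lo={e,i,v}
  L2 li={e,i,v} lo={e,i}
  L3 li={e,v} lo={e,r}
  L4 li=∅ lo=∅
  L5 li={e,i} lo={e}
  L6 li={e,r} lo={e}
  L7 li={e} lo=∅

Interference:
  b↔{e,i,v}
  e↔{b,i,r,v,x}
  i↔{b,e,r,v,x}
  r↔{e,i,v}
  v↔{b,e,i,r,x}
  x↔{e,i,v}

Colouring:
  clique {b,e,i,v} ⇒ need ≥ 4
  4-colouring: R0={e}  R1={i}  R2={v}  R3={b,r,x}
  χ = 4

Answer: 4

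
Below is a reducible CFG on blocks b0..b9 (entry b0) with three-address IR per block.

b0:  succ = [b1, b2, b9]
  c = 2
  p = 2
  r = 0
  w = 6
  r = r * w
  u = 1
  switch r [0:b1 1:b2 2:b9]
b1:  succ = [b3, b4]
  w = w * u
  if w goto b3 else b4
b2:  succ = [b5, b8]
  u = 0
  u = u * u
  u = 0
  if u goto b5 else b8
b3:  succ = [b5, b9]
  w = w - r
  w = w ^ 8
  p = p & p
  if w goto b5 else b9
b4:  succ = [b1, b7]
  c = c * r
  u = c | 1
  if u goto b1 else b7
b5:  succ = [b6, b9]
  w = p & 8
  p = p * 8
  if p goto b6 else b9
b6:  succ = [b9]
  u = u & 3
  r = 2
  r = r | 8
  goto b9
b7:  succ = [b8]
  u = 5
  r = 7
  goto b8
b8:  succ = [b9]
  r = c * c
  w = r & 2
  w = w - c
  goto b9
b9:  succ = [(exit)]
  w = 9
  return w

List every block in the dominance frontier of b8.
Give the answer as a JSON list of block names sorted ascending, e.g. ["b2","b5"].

idom tree: b1←b0 b2←b0 b3←b1 b4←b1 b5←b0 b6←b5 b7←b4 b8←b0 b9←b0
Dom at joins:
  b1: preds {b0,b4}: {b0} ∩ {b0,b1,b4} = {b0}; idom=b0
  b5: preds {b2,b3}: {b0,b2} ∩ {b0,b1,b3} = {b0}; idom=b0
  b8: preds {b2,b7}: {b0,b2} ∩ {b0,b1,b4,b7} = {b0}; idom=b0
  b9: preds {b0,b3,b5,b6,b8}: {b0} ∩ {b0,b1,b3} ∩ {b0,b5} ∩ {b0,b5,b6} ∩ {b0,b8} = {b0}; idom=b0

DF walk-up:
  join b1 pred b0: · stop@b0
  join b1 pred b4: b4→b1 stop@b0
  join b5 pred b2: b2 stop@b0
  join b5 pred b3: b3→b1 stop@b0
  join b8 pred b2: b2 stop@b0
  join b8 pred b7: b7→b4→b1 stop@b0
  join b9 pred b0: · stop@b0
  join b9 pred b3: b3→b1 stop@b0
  join b9 pred b5: b5 stop@b0
  join b9 pred b6: b6→b5 stop@b0
  join b9 pred b8: b8 stop@b0
  b0 → ∅
  b1 → {b1,b5,b8,b9}
  b2 → {b5,b8}
  b3 → {b5,b9}
  b4 → {b1,b8}
  b5 → {b9}
  b6 → {b9}
  b7 → {b8}
  b8 → {b9}
  b9 → ∅

DF(b8) = ["b9"]

Answer: ["b9"]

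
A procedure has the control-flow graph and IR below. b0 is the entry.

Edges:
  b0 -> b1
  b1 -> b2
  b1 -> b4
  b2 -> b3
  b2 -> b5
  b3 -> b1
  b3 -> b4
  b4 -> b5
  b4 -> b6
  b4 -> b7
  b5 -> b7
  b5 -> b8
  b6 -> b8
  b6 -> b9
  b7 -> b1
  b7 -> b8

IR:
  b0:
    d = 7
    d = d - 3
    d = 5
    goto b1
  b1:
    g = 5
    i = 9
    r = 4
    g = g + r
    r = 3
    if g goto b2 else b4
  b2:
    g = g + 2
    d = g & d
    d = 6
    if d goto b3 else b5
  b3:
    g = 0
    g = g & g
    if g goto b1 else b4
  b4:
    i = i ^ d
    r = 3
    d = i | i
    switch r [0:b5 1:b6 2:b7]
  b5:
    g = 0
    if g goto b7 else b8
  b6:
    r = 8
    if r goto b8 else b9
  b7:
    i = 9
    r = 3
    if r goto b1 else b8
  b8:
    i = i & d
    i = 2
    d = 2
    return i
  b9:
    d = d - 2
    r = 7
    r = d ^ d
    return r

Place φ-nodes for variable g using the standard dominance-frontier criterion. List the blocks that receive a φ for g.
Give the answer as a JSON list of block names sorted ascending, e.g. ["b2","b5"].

idom tree: b1←b0 b2←b1 b3←b2 b4←b1 b5←b1 b6←b4 b7←b1 b8←b1 b9←b6
Dom∩ at merges:
  b1: preds {b0,b3,b7}: {b0} ∩ {b0,b1,b2,b3} ∩ {b0,b1,b7} = {b0}; idom=b0
  b4: preds {b1,b3}: {b0,b1} ∩ {b0,b1,b2,b3} = {b0,b1}; idom=b1
  b5: preds {b2,b4}: {b0,b1,b2} ∩ {b0,b1,b4} = {b0,b1}; idom=b1
  b7: preds {b4,b5}: {b0,b1,b4} ∩ {b0,b1,b5} = {b0,b1}; idom=b1
  b8: preds {b5,b6,b7}: {b0,b1,b5} ∩ {b0,b1,b4,b6} ∩ {b0,b1,b7} = {b0,b1}; idom=b1

DF derivation:
  join b1 pred b0: · stop@b0
  join b1 pred b3: b3→b2→b1 stop@b0
  join b1 pred b7: b7→b1 stop@b0
  join b4 pred b1: · stop@b1
  join b4 pred b3: b3→b2 stop@b1
  join b5 pred b2: b2 stop@b1
  join b5 pred b4: b4 stop@b1
  join b7 pred b4: b4 stop@b1
  join b7 pred b5: b5 stop@b1
  join b8 pred b5: b5 stop@b1
  join b8 pred b6: b6→b4 stop@b1
  join b8 pred b7: b7 stop@b1
  b0 → ∅
  b1 → {b1}
  b2 → {b1,b4,b5}
  b3 → {b1,b4}
  b4 → {b5,b7,b8}
  b5 → {b7,b8}
  b6 → {b8}
  b7 → {b1,b8}
  b8 → ∅
  b9 → ∅

φ for g: defs {b1,b2,b3,b5}
  DF⁺ = {b1,b4,b5,b7,b8}

Answer: ["b1", "b4", "b5", "b7", "b8"]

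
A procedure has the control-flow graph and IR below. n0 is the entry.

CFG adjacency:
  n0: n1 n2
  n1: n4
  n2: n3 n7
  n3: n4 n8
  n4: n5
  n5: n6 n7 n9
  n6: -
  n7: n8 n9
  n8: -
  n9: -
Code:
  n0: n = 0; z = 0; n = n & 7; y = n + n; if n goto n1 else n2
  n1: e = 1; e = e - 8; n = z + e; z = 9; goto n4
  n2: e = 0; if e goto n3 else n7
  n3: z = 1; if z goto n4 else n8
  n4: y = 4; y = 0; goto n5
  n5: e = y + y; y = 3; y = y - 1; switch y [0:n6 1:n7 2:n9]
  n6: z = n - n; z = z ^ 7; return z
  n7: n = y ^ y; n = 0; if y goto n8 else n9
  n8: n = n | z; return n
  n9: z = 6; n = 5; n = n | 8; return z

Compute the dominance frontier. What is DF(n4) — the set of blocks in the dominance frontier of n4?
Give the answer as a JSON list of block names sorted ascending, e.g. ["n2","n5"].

Answer: ["n7", "n9"]

Analysis:
idom tree: n1←n0 n2←n0 n3←n2 n4←n0 n5←n4 n6←n5 n7←n0 n8←n0 n9←n0
Dom∩ at merges:
  n4: preds {n1,n3}: {n0,n1} ∩ {n0,n2,n3} = {n0}; idom=n0
  n7: preds {n2,n5}: {n0,n2} ∩ {n0,n4,n5} = {n0}; idom=n0
  n8: preds {n3,n7}: {n0,n2,n3} ∩ {n0,n7} = {n0}; idom=n0
  n9: preds {n5,n7}: {n0,n4,n5} ∩ {n0,n7} = {n0}; idom=n0

Frontier:
  join n4 pred n1: n1 stop@n0
  join n4 pred n3: n3→n2 stop@n0
  join n7 pred n2: n2 stop@n0
  join n7 pred n5: n5→n4 stop@n0
  join n8 pred n3: n3→n2 stop@n0
  join n8 pred n7: n7 stop@n0
  join n9 pred n5: n5→n4 stop@n0
  join n9 pred n7: n7 stop@n0
  n0: DF=∅
  n1: DF={n4}
  n2: DF={n4,n7,n8}
  n3: DF={n4,n8}
  n4: DF={n7,n9}
  n5: DF={n7,n9}
  n6: DF=∅
  n7: DF={n8,n9}
  n8: DF=∅
  n9: DF=∅

DF(n4) = ["n7", "n9"]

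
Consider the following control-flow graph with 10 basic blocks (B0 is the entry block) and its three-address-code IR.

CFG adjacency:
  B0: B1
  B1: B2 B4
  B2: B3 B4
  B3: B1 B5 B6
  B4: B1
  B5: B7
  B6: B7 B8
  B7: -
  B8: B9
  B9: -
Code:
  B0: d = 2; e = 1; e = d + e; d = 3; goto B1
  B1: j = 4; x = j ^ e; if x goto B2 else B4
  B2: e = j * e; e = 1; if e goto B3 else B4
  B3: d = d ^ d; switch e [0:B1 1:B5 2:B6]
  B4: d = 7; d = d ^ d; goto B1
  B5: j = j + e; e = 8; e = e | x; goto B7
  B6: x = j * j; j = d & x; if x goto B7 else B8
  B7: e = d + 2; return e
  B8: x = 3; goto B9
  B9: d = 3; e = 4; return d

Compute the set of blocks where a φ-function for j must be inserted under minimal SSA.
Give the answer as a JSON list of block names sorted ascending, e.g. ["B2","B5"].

idom tree: B1←B0 B2←B1 B3←B2 B4←B1 B5←B3 B6←B3 B7←B3 B8←B6 B9←B8
Join-block Dom:
  B1: preds {B0,B3,B4}: {B0} ∩ {B0,B1,B2,B3} ∩ {B0,B1,B4} = {B0}; idom=B0
  B4: preds {B1,B2}: {B0,B1} ∩ {B0,B1,B2} = {B0,B1}; idom=B1
  B7: preds {B5,B6}: {B0,B1,B2,B3,B5} ∩ {B0,B1,B2,B3,B6} = {B0,B1,B2,B3}; idom=B3

DF walk-up:
  B1←B0: walk · to B0
  B1←B3: walk B3→B2→B1 to B0
  B1←B4: walk B4→B1 to B0
  B4←B1: walk · to B1
  B4←B2: walk B2 to B1
  B7←B5: walk B5 to B3
  B7←B6: walk B6 to B3
  B0 → ∅
  B1 → {B1}
  B2 → {B1,B4}
  B3 → {B1}
  B4 → {B1}
  B5 → {B7}
  B6 → {B7}
  B7 → ∅
  B8 → ∅
  B9 → ∅

φ for j: defs {B1,B5,B6}
  DF⁺ = {B1,B7}

Answer: ["B1", "B7"]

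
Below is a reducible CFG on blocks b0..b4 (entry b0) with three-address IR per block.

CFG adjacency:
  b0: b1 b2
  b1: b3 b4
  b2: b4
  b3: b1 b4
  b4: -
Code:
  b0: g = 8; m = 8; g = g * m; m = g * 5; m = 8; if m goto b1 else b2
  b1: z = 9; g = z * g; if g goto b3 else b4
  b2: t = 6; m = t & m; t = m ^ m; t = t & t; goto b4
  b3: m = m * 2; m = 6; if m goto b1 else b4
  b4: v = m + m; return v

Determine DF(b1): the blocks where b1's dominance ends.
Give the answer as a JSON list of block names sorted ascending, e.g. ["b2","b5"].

idom tree: b1←b0 b2←b0 b3←b1 b4←b0
Join-block Dom:
  b1: preds {b0,b3}: {b0} ∩ {b0,b1,b3} = {b0}; idom=b0
  b4: preds {b1,b2,b3}: {b0,b1} ∩ {b0,b2} ∩ {b0,b1,b3} = {b0}; idom=b0

Frontier:
  join b1 pred b0: · stop@b0
  join b1 pred b3: b3→b1 stop@b0
  join b4 pred b1: b1 stop@b0
  join b4 pred b2: b2 stop@b0
  join b4 pred b3: b3→b1 stop@b0
  b0 → ∅
  b1 → {b1,b4}
  b2 → {b4}
  b3 → {b1,b4}
  b4 → ∅

DF(b1) = ["b1", "b4"]

Answer: ["b1", "b4"]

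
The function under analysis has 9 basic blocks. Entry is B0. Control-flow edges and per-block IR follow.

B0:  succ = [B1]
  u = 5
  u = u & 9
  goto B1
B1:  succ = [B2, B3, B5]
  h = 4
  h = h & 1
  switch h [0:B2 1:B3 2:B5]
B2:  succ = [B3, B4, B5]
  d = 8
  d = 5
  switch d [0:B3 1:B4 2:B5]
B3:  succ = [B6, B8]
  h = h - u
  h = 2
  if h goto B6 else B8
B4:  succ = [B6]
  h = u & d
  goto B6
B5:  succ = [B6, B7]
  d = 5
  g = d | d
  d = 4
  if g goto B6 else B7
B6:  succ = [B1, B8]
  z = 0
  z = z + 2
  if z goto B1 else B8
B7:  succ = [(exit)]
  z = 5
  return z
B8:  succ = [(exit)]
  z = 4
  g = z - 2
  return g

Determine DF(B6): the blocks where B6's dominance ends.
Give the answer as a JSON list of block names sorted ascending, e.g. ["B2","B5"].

idom tree: B1←B0 B2←B1 B3←B1 B4←B2 B5←B1 B6←B1 B7←B5 B8←B1
Dom at joins:
  B1: preds {B0,B6}: {B0} ∩ {B0,B1,B6} = {B0}; idom=B0
  B3: preds {B1,B2}: {B0,B1} ∩ {B0,B1,B2} = {B0,B1}; idom=B1
  B5: preds {B1,B2}: {B0,B1} ∩ {B0,B1,B2} = {B0,B1}; idom=B1
  B6: preds {B3,B4,B5}: {B0,B1,B3} ∩ {B0,B1,B2,B4} ∩ {B0,B1,B5} = {B0,B1}; idom=B1
  B8: preds {B3,B6}: {B0,B1,B3} ∩ {B0,B1,B6} = {B0,B1}; idom=B1

Frontier:
  join B1 pred B0: · stop@B0
  join B1 pred B6: B6→B1 stop@B0
  join B3 pred B1: · stop@B1
  join B3 pred B2: B2 stop@B1
  join B5 pred B1: · stop@B1
  join B5 pred B2: B2 stop@B1
  join B6 pred B3: B3 stop@B1
  join B6 pred B4: B4→B2 stop@B1
  join B6 pred B5: B5 stop@B1
  join B8 pred B3: B3 stop@B1
  join B8 pred B6: B6 stop@B1
  B0 → ∅
  B1 → {B1}
  B2 → {B3,B5,B6}
  B3 → {B6,B8}
  B4 → {B6}
  B5 → {B6}
  B6 → {B1,B8}
  B7 → ∅
  B8 → ∅

DF(B6) = ["B1", "B8"]

Answer: ["B1", "B8"]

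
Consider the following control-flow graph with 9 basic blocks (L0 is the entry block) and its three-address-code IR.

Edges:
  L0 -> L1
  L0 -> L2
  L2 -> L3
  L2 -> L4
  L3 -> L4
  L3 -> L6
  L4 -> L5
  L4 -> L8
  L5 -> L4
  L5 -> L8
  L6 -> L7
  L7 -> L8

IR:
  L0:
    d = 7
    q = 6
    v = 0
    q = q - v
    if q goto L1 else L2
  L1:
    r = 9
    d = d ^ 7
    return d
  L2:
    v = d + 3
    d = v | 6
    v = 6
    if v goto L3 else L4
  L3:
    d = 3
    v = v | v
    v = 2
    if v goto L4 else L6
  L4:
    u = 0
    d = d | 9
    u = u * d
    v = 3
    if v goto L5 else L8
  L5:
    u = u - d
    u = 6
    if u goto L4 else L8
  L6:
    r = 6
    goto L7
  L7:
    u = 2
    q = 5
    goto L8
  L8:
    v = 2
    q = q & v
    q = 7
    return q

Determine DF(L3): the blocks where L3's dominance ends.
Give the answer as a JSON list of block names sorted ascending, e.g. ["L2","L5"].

idom tree: L1←L0 L2←L0 L3←L2 L4←L2 L5←L4 L6←L3 L7←L6 L8←L2
Dom∩ at merges:
  L4: preds {L2,L3,L5}: {L0,L2} ∩ {L0,L2,L3} ∩ {L0,L2,L4,L5} = {L0,L2}; idom=L2
  L8: preds {L4,L5,L7}: {L0,L2,L4} ∩ {L0,L2,L4,L5} ∩ {L0,L2,L3,L6,L7} = {L0,L2}; idom=L2

DF walk-up:
  L4←L2: walk · to L2
  L4←L3: walk L3 to L2
  L4←L5: walk L5→L4 to L2
  L8←L4: walk L4 to L2
  L8←L5: walk L5→L4 to L2
  L8←L7: walk L7→L6→L3 to L2
  L0: DF=∅
  L1: DF=∅
  L2: DF=∅
  L3: DF={L4,L8}
  L4: DF={L4,L8}
  L5: DF={L4,L8}
  L6: DF={L8}
  L7: DF={L8}
  L8: DF=∅

DF(L3) = ["L4", "L8"]

Answer: ["L4", "L8"]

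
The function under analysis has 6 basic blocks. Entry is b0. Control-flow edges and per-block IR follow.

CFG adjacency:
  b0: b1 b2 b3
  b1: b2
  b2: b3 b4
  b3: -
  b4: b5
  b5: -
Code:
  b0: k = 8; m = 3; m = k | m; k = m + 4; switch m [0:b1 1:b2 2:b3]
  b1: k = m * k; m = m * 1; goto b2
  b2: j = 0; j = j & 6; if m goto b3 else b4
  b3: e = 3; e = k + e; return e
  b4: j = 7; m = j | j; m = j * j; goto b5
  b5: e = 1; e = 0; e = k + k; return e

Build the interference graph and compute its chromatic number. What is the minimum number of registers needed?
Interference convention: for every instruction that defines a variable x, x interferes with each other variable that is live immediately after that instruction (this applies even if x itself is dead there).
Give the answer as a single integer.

Block summaries:
  b0: def={k,m} ue=∅
  b1: def={k,m} ue={k,m}
  b2: def={j} ue={m}
  b3: def={e} ue={k}
  b4: def={j,m} ue=∅
  b5: def={e} ue={k}

Liveness:
  b0: in=∅ out={k,m}
  b1: in={k,m} out={k,m}
  b2: in={k,m} out={k}
  b3: in={k} out=∅
  b4: in={k} out={k}
  b5: in={k} out=∅

Interfere edges:
  e↔{k}
  j↔{k,m}
  k↔{e,j,m}
  m↔{j,k}

Chromatic number:
  {j,k,m} pairwise interfere (3-clique) ⇒ χ ≥ 3
  assign e→R1 j→R1 k→R0 m→R2 — no edge inside a register ⇒ χ ≤ 3
  χ = 3

Answer: 3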